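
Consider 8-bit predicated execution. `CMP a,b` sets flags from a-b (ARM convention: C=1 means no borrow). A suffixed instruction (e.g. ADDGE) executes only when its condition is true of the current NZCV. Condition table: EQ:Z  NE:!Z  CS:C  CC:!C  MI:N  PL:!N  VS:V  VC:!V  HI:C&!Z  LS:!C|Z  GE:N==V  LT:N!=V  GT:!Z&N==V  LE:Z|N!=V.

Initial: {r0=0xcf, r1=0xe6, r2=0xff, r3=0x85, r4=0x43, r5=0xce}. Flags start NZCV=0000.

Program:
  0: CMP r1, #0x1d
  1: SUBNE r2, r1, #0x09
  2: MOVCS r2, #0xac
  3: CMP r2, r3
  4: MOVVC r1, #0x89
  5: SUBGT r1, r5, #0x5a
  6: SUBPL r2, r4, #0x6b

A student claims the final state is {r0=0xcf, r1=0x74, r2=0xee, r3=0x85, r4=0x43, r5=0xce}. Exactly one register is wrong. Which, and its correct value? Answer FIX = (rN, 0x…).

0: ✓ CMP  NZCV=1010
1: ✓ SUBNE  r2←0xdd
2: ✓ MOVCS  r2←0xac
3: ✓ CMP  NZCV=0010
4: ✓ MOVVC  r1←0x89
5: ✓ SUBGT  r1←0x74
6: ✓ SUBPL  r2←0xd8

FIX = (r2, 0xd8)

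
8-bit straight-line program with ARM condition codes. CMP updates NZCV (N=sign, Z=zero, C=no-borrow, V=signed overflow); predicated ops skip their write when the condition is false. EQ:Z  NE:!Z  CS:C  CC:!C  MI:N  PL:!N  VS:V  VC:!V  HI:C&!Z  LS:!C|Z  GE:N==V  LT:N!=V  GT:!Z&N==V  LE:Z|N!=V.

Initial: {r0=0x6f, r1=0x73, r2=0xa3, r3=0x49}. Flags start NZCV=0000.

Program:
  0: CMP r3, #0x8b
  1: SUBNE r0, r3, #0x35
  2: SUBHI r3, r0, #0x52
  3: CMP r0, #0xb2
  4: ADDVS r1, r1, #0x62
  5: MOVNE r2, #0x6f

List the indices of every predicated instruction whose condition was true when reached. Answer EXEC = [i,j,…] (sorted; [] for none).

EXEC = [1,5]

0: ✓ CMP  NZCV=1001
1: ✓ SUBNE  r0←0x14
2: · SUBHI
3: ✓ CMP  NZCV=0000
4: · ADDVS
5: ✓ MOVNE  r2←0x6f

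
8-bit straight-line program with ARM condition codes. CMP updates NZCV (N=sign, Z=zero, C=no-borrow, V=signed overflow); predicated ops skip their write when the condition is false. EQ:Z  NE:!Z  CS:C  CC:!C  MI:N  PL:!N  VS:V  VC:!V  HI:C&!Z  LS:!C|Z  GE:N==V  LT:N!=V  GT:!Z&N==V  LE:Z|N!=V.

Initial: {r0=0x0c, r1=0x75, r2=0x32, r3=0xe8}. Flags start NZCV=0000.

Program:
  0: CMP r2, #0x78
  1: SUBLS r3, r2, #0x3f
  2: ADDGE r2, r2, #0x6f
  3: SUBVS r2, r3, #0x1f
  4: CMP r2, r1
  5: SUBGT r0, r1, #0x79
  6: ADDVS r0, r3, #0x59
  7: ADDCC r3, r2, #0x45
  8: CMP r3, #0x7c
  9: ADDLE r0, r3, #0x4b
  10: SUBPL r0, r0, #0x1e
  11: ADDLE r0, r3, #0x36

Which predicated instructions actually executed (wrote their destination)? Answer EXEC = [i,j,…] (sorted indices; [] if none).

[0] flags=1000 → (cmp)
[1] flags=1000 LS?T → r3=0xf3
[2] flags=1000 GE?F → skip
[3] flags=1000 VS?F → skip
[4] flags=1000 → (cmp)
[5] flags=1000 GT?F → skip
[6] flags=1000 VS?F → skip
[7] flags=1000 CC?T → r3=0x77
[8] flags=1000 → (cmp)
[9] flags=1000 LE?T → r0=0xc2
[10] flags=1000 PL?F → skip
[11] flags=1000 LE?T → r0=0xad

EXEC = [1,7,9,11]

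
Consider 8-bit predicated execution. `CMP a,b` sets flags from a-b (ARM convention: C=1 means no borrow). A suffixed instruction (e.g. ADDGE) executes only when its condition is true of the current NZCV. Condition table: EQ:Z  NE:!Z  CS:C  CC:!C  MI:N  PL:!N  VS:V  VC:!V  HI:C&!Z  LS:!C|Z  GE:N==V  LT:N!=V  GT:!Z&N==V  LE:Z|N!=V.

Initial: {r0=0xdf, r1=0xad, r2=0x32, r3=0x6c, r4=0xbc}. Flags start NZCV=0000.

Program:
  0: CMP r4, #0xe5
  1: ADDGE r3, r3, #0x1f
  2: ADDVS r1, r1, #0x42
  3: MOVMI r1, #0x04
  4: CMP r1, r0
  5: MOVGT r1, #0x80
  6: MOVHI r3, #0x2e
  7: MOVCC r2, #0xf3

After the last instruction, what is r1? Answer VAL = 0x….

VAL = 0x80

[0] flags=1000 → (cmp)
[1] flags=1000 GE?F → skip
[2] flags=1000 VS?F → skip
[3] flags=1000 MI?T → r1=0x04
[4] flags=0000 → (cmp)
[5] flags=0000 GT?T → r1=0x80
[6] flags=0000 HI?F → skip
[7] flags=0000 CC?T → r2=0xf3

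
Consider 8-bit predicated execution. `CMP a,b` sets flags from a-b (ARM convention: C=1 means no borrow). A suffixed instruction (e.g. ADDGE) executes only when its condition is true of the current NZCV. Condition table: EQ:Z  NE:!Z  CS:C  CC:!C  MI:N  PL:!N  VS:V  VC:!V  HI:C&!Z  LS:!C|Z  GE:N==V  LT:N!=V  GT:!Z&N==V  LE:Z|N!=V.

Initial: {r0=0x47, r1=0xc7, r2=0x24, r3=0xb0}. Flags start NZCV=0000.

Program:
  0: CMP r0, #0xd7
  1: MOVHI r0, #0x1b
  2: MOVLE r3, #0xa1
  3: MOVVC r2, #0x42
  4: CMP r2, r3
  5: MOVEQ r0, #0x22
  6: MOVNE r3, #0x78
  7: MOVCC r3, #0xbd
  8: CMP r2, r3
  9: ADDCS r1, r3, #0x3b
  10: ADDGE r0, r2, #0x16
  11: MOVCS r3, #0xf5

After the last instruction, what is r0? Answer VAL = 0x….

[0] flags=0000 → (cmp)
[1] flags=0000 HI?F → skip
[2] flags=0000 LE?F → skip
[3] flags=0000 VC?T → r2=0x42
[4] flags=1001 → (cmp)
[5] flags=1001 EQ?F → skip
[6] flags=1001 NE?T → r3=0x78
[7] flags=1001 CC?T → r3=0xbd
[8] flags=1001 → (cmp)
[9] flags=1001 CS?F → skip
[10] flags=1001 GE?T → r0=0x58
[11] flags=1001 CS?F → skip

VAL = 0x58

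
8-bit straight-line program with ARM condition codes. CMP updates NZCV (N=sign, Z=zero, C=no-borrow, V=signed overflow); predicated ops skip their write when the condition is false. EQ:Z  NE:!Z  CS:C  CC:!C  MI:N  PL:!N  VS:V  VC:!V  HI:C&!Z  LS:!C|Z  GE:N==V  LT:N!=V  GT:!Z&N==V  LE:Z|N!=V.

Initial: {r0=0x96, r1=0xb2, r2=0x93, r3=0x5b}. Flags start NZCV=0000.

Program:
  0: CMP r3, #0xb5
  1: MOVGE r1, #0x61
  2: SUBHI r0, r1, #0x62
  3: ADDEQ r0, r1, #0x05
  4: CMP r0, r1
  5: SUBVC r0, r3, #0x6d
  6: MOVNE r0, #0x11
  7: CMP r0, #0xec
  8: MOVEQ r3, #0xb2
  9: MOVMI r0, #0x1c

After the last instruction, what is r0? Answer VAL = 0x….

[0] flags=1001 → (cmp)
[1] flags=1001 GE?T → r1=0x61
[2] flags=1001 HI?F → skip
[3] flags=1001 EQ?F → skip
[4] flags=0011 → (cmp)
[5] flags=0011 VC?F → skip
[6] flags=0011 NE?T → r0=0x11
[7] flags=0000 → (cmp)
[8] flags=0000 EQ?F → skip
[9] flags=0000 MI?F → skip

VAL = 0x11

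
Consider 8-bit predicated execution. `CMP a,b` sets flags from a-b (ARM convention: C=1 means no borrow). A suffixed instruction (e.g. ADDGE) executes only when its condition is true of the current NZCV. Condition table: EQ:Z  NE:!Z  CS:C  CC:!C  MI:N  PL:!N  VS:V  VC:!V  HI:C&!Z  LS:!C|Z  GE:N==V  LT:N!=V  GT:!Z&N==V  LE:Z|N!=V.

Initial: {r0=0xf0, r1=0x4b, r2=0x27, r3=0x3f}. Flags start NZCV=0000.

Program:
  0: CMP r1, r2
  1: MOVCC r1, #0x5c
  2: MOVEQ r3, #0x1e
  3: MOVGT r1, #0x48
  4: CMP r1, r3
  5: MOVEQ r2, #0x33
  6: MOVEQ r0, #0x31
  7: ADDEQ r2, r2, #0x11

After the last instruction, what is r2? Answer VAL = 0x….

VAL = 0x27

0: ✓ CMP  NZCV=0010
1: · MOVCC
2: · MOVEQ
3: ✓ MOVGT  r1←0x48
4: ✓ CMP  NZCV=0010
5: · MOVEQ
6: · MOVEQ
7: · ADDEQ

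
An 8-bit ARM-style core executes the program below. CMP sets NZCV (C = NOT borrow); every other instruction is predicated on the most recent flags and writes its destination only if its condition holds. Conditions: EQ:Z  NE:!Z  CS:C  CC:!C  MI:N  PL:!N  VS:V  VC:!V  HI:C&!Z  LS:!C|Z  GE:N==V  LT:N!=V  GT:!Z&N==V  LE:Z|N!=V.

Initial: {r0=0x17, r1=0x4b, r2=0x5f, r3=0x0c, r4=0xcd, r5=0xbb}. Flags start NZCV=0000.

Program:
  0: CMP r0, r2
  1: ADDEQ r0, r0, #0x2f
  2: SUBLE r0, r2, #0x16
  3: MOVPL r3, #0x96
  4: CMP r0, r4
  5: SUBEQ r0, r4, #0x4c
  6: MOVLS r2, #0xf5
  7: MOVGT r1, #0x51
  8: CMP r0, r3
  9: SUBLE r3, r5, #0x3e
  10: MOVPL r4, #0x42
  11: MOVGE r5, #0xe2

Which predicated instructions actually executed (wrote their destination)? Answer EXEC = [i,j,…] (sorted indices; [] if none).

EXEC = [2,6,7,10,11]

[0] flags=1000 → (cmp)
[1] flags=1000 EQ?F → skip
[2] flags=1000 LE?T → r0=0x49
[3] flags=1000 PL?F → skip
[4] flags=0000 → (cmp)
[5] flags=0000 EQ?F → skip
[6] flags=0000 LS?T → r2=0xf5
[7] flags=0000 GT?T → r1=0x51
[8] flags=0010 → (cmp)
[9] flags=0010 LE?F → skip
[10] flags=0010 PL?T → r4=0x42
[11] flags=0010 GE?T → r5=0xe2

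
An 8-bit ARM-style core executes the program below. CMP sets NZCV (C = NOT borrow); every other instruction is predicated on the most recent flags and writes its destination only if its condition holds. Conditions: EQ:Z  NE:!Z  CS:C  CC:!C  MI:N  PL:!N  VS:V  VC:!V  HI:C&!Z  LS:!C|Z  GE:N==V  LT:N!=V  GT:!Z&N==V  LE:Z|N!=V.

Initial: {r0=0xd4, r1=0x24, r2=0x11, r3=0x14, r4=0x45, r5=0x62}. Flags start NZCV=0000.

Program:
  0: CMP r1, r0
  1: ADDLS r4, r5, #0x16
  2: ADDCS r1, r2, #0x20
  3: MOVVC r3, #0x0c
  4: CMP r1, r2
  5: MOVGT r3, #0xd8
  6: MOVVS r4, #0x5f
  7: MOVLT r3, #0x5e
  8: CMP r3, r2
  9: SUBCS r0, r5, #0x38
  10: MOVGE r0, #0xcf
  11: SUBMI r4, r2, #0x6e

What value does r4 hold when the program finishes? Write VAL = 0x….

VAL = 0xa3

0: ✓ CMP  NZCV=0000
1: ✓ ADDLS  r4←0x78
2: · ADDCS
3: ✓ MOVVC  r3←0x0c
4: ✓ CMP  NZCV=0010
5: ✓ MOVGT  r3←0xd8
6: · MOVVS
7: · MOVLT
8: ✓ CMP  NZCV=1010
9: ✓ SUBCS  r0←0x2a
10: · MOVGE
11: ✓ SUBMI  r4←0xa3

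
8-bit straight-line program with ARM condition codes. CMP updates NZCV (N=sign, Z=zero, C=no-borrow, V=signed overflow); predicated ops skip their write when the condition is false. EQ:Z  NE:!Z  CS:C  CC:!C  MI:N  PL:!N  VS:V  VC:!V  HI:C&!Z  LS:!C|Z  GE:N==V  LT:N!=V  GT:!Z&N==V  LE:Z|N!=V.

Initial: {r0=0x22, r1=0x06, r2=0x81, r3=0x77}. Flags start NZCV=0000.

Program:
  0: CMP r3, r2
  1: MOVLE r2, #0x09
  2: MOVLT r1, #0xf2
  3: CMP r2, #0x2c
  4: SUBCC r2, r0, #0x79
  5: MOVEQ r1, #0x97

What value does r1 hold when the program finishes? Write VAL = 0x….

VAL = 0x06

[0] flags=1001 → (cmp)
[1] flags=1001 LE?F → skip
[2] flags=1001 LT?F → skip
[3] flags=0011 → (cmp)
[4] flags=0011 CC?F → skip
[5] flags=0011 EQ?F → skip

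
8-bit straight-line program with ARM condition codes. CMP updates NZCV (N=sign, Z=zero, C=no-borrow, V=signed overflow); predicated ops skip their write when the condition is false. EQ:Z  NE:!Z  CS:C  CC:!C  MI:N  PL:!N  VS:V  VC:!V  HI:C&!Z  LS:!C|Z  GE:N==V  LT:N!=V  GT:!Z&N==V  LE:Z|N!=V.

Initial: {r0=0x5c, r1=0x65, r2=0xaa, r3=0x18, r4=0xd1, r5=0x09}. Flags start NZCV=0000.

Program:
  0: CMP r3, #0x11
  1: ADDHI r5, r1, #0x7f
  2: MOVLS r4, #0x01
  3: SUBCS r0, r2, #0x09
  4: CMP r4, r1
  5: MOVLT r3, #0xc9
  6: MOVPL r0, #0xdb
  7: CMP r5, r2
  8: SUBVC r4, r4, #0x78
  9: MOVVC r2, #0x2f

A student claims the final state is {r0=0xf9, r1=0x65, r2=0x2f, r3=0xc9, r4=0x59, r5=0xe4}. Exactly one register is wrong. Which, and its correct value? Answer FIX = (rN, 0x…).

[0] flags=0010 → (cmp)
[1] flags=0010 HI?T → r5=0xe4
[2] flags=0010 LS?F → skip
[3] flags=0010 CS?T → r0=0xa1
[4] flags=0011 → (cmp)
[5] flags=0011 LT?T → r3=0xc9
[6] flags=0011 PL?T → r0=0xdb
[7] flags=0010 → (cmp)
[8] flags=0010 VC?T → r4=0x59
[9] flags=0010 VC?T → r2=0x2f

FIX = (r0, 0xdb)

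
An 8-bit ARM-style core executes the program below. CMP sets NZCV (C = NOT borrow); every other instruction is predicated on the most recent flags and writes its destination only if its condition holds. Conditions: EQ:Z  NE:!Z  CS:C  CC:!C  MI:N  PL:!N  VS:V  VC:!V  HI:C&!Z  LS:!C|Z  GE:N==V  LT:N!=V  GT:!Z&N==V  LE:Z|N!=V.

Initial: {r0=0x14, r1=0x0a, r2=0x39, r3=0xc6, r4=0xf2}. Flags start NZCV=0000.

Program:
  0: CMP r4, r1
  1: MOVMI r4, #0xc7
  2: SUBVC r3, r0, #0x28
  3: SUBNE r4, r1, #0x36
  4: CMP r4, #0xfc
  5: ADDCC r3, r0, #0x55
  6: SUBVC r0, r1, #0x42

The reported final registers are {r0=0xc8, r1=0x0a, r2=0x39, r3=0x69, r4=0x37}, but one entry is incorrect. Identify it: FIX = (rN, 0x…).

FIX = (r4, 0xd4)

[0] flags=1010 → (cmp)
[1] flags=1010 MI?T → r4=0xc7
[2] flags=1010 VC?T → r3=0xec
[3] flags=1010 NE?T → r4=0xd4
[4] flags=1000 → (cmp)
[5] flags=1000 CC?T → r3=0x69
[6] flags=1000 VC?T → r0=0xc8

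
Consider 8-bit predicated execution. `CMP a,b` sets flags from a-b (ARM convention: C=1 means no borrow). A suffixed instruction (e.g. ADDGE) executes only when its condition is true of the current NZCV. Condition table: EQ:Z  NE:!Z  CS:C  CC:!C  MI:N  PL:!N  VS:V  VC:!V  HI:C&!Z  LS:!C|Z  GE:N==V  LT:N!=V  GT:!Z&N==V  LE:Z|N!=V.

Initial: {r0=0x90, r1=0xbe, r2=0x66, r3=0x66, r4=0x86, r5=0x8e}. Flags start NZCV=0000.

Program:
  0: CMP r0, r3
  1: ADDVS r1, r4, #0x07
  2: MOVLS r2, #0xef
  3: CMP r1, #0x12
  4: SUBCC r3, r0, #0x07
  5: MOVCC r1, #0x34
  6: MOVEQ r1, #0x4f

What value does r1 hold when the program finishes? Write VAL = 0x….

VAL = 0x8d

[0] flags=0011 → (cmp)
[1] flags=0011 VS?T → r1=0x8d
[2] flags=0011 LS?F → skip
[3] flags=0011 → (cmp)
[4] flags=0011 CC?F → skip
[5] flags=0011 CC?F → skip
[6] flags=0011 EQ?F → skip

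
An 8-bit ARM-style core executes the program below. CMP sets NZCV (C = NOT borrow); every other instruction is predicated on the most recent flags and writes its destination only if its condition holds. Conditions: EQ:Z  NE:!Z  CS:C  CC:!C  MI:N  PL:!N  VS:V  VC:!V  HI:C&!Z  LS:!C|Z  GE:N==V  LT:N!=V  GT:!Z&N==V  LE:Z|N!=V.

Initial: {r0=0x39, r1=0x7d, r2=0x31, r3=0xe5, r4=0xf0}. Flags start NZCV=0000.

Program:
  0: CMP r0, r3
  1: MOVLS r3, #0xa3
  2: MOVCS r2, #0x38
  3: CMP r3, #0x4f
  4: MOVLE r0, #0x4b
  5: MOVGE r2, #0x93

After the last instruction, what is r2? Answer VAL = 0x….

[0] flags=0000 → (cmp)
[1] flags=0000 LS?T → r3=0xa3
[2] flags=0000 CS?F → skip
[3] flags=0011 → (cmp)
[4] flags=0011 LE?T → r0=0x4b
[5] flags=0011 GE?F → skip

VAL = 0x31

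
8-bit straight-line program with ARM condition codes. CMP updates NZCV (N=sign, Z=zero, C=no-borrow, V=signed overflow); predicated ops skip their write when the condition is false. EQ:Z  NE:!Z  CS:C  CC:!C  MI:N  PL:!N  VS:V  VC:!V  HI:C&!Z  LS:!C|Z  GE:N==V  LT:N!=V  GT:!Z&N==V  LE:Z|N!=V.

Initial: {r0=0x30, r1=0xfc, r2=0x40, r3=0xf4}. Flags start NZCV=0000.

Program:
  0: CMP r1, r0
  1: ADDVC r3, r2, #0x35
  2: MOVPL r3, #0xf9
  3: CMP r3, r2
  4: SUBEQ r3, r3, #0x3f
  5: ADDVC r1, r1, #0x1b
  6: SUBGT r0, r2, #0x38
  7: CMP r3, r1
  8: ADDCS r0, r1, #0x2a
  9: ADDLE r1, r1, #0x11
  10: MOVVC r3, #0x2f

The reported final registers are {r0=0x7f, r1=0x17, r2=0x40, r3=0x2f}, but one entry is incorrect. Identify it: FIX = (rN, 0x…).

FIX = (r0, 0x41)

[0] flags=1010 → (cmp)
[1] flags=1010 VC?T → r3=0x75
[2] flags=1010 PL?F → skip
[3] flags=0010 → (cmp)
[4] flags=0010 EQ?F → skip
[5] flags=0010 VC?T → r1=0x17
[6] flags=0010 GT?T → r0=0x08
[7] flags=0010 → (cmp)
[8] flags=0010 CS?T → r0=0x41
[9] flags=0010 LE?F → skip
[10] flags=0010 VC?T → r3=0x2f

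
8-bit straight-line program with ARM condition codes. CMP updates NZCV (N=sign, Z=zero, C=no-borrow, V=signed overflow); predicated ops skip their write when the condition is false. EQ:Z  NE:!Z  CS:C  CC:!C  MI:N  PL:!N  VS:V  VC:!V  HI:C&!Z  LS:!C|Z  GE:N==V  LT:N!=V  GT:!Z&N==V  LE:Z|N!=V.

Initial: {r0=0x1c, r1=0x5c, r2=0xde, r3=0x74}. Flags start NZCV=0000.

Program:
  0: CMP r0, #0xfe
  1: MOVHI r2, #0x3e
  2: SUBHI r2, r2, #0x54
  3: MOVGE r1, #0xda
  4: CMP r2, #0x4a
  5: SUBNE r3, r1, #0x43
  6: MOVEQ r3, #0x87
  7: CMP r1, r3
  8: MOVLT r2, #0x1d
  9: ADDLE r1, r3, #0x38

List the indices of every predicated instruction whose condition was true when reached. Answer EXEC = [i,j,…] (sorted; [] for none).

[0] flags=0000 → (cmp)
[1] flags=0000 HI?F → skip
[2] flags=0000 HI?F → skip
[3] flags=0000 GE?T → r1=0xda
[4] flags=1010 → (cmp)
[5] flags=1010 NE?T → r3=0x97
[6] flags=1010 EQ?F → skip
[7] flags=0010 → (cmp)
[8] flags=0010 LT?F → skip
[9] flags=0010 LE?F → skip

EXEC = [3,5]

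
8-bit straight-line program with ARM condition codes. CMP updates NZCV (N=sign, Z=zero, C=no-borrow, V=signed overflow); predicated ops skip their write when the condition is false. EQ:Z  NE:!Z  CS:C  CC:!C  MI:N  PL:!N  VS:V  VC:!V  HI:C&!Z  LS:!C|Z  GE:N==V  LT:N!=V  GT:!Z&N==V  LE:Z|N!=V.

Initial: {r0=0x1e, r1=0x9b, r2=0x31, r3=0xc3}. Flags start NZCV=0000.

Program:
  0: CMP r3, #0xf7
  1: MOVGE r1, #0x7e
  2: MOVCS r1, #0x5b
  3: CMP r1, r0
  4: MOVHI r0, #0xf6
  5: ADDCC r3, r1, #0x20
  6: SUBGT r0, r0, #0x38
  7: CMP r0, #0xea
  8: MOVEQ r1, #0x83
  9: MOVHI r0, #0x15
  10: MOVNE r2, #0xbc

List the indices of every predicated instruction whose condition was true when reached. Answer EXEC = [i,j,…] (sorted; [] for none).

[0] flags=1000 → (cmp)
[1] flags=1000 GE?F → skip
[2] flags=1000 CS?F → skip
[3] flags=0011 → (cmp)
[4] flags=0011 HI?T → r0=0xf6
[5] flags=0011 CC?F → skip
[6] flags=0011 GT?F → skip
[7] flags=0010 → (cmp)
[8] flags=0010 EQ?F → skip
[9] flags=0010 HI?T → r0=0x15
[10] flags=0010 NE?T → r2=0xbc

EXEC = [4,9,10]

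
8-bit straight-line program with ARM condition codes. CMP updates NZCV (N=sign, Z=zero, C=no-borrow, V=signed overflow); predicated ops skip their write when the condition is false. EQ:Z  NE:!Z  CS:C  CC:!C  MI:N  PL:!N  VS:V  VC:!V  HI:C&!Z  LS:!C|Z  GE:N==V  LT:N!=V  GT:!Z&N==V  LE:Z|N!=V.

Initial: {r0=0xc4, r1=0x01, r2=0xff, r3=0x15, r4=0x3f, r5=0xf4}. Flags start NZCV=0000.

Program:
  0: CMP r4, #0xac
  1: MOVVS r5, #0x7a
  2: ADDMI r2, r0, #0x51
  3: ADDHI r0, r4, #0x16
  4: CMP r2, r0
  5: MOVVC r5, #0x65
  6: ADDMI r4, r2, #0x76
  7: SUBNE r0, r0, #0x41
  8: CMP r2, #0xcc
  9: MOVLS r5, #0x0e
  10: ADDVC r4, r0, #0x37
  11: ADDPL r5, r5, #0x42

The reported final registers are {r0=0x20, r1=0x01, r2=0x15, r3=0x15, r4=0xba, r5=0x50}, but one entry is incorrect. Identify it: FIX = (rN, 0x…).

[0] flags=1001 → (cmp)
[1] flags=1001 VS?T → r5=0x7a
[2] flags=1001 MI?T → r2=0x15
[3] flags=1001 HI?F → skip
[4] flags=0000 → (cmp)
[5] flags=0000 VC?T → r5=0x65
[6] flags=0000 MI?F → skip
[7] flags=0000 NE?T → r0=0x83
[8] flags=0000 → (cmp)
[9] flags=0000 LS?T → r5=0x0e
[10] flags=0000 VC?T → r4=0xba
[11] flags=0000 PL?T → r5=0x50

FIX = (r0, 0x83)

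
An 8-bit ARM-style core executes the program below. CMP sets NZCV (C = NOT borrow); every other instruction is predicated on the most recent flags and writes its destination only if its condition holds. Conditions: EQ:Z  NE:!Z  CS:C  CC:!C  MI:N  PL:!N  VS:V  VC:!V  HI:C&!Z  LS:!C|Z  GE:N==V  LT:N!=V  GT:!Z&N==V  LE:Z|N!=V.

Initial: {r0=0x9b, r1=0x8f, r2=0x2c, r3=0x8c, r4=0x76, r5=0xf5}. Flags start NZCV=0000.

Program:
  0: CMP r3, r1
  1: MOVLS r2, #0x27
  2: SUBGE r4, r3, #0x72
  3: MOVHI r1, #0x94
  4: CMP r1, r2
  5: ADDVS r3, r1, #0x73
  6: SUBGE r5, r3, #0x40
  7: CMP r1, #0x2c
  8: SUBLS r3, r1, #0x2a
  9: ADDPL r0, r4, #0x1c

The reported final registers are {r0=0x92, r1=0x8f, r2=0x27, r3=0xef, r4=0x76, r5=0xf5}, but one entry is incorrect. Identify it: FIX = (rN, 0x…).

[0] flags=1000 → (cmp)
[1] flags=1000 LS?T → r2=0x27
[2] flags=1000 GE?F → skip
[3] flags=1000 HI?F → skip
[4] flags=0011 → (cmp)
[5] flags=0011 VS?T → r3=0x02
[6] flags=0011 GE?F → skip
[7] flags=0011 → (cmp)
[8] flags=0011 LS?F → skip
[9] flags=0011 PL?T → r0=0x92

FIX = (r3, 0x02)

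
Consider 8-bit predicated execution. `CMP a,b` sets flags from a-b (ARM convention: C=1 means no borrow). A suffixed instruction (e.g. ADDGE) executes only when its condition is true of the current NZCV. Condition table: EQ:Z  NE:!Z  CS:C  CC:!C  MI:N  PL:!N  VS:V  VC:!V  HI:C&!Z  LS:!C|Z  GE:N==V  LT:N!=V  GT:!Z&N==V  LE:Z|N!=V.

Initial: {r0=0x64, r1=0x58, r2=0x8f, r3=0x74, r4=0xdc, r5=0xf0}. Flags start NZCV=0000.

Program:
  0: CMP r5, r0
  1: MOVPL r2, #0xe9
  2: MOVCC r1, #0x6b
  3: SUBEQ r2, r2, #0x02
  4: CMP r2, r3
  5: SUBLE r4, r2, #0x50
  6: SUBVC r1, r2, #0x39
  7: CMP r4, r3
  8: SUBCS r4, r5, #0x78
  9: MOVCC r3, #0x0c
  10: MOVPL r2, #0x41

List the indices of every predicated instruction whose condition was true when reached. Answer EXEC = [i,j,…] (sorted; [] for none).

0: ✓ CMP  NZCV=1010
1: · MOVPL
2: · MOVCC
3: · SUBEQ
4: ✓ CMP  NZCV=0011
5: ✓ SUBLE  r4←0x3f
6: · SUBVC
7: ✓ CMP  NZCV=1000
8: · SUBCS
9: ✓ MOVCC  r3←0x0c
10: · MOVPL

EXEC = [5,9]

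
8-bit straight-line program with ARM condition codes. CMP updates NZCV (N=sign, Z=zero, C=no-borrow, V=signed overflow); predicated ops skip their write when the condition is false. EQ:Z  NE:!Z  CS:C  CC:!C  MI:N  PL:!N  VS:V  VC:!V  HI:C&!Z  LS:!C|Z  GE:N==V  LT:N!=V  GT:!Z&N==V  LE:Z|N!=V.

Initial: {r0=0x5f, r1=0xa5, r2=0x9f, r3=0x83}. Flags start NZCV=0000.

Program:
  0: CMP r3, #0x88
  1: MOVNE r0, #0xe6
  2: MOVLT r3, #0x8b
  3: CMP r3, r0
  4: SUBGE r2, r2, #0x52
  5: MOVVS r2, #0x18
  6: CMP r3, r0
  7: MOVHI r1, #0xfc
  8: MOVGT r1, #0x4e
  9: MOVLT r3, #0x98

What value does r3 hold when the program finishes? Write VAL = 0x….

0: ✓ CMP  NZCV=1000
1: ✓ MOVNE  r0←0xe6
2: ✓ MOVLT  r3←0x8b
3: ✓ CMP  NZCV=1000
4: · SUBGE
5: · MOVVS
6: ✓ CMP  NZCV=1000
7: · MOVHI
8: · MOVGT
9: ✓ MOVLT  r3←0x98

VAL = 0x98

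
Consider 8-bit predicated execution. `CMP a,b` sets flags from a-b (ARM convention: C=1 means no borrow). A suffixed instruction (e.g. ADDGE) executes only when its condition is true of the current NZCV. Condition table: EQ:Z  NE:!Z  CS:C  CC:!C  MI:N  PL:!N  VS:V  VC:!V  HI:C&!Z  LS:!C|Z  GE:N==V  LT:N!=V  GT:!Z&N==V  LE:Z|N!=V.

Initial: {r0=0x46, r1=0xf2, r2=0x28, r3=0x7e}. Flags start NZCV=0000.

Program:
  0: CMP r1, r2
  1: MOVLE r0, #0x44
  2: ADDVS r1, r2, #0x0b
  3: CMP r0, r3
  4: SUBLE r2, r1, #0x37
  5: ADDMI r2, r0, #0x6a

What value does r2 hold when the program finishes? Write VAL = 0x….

[0] flags=1010 → (cmp)
[1] flags=1010 LE?T → r0=0x44
[2] flags=1010 VS?F → skip
[3] flags=1000 → (cmp)
[4] flags=1000 LE?T → r2=0xbb
[5] flags=1000 MI?T → r2=0xae

VAL = 0xae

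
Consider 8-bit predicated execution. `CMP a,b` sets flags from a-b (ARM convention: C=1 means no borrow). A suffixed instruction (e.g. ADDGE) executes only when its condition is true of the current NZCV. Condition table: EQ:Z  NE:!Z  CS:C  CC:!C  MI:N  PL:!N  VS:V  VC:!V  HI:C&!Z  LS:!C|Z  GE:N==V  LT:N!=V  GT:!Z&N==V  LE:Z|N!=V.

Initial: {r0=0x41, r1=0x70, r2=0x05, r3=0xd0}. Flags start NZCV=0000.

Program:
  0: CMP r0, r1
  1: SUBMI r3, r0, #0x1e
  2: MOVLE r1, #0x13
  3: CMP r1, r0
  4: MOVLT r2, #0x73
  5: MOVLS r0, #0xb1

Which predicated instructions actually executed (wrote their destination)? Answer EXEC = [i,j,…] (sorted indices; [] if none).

EXEC = [1,2,4,5]

0: ✓ CMP  NZCV=1000
1: ✓ SUBMI  r3←0x23
2: ✓ MOVLE  r1←0x13
3: ✓ CMP  NZCV=1000
4: ✓ MOVLT  r2←0x73
5: ✓ MOVLS  r0←0xb1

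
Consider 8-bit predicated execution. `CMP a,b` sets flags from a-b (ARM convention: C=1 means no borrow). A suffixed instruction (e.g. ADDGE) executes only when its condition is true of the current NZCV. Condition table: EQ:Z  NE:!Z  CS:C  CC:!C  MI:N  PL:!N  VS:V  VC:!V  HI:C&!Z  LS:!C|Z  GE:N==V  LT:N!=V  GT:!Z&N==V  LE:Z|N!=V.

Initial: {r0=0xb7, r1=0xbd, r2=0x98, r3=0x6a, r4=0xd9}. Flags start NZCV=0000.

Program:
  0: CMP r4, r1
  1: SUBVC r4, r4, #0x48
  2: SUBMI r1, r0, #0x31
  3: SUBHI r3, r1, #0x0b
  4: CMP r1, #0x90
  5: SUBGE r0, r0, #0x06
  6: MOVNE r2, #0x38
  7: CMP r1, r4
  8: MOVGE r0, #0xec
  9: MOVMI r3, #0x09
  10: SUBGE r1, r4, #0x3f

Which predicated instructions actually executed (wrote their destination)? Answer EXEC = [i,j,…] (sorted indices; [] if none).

EXEC = [1,3,5,6,8,10]

0: ✓ CMP  NZCV=0010
1: ✓ SUBVC  r4←0x91
2: · SUBMI
3: ✓ SUBHI  r3←0xb2
4: ✓ CMP  NZCV=0010
5: ✓ SUBGE  r0←0xb1
6: ✓ MOVNE  r2←0x38
7: ✓ CMP  NZCV=0010
8: ✓ MOVGE  r0←0xec
9: · MOVMI
10: ✓ SUBGE  r1←0x52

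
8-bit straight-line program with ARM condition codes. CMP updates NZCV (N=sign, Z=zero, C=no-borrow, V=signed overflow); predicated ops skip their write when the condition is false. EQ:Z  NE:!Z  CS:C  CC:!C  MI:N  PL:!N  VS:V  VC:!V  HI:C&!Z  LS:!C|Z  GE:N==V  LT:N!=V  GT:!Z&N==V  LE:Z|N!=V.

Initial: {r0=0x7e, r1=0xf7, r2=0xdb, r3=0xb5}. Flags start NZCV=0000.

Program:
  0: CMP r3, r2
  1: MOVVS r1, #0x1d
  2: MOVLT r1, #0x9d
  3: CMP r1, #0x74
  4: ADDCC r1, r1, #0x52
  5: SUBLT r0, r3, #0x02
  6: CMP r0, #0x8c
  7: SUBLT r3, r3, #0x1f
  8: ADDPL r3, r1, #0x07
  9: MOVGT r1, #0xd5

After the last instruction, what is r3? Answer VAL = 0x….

VAL = 0xa4

0: ✓ CMP  NZCV=1000
1: · MOVVS
2: ✓ MOVLT  r1←0x9d
3: ✓ CMP  NZCV=0011
4: · ADDCC
5: ✓ SUBLT  r0←0xb3
6: ✓ CMP  NZCV=0010
7: · SUBLT
8: ✓ ADDPL  r3←0xa4
9: ✓ MOVGT  r1←0xd5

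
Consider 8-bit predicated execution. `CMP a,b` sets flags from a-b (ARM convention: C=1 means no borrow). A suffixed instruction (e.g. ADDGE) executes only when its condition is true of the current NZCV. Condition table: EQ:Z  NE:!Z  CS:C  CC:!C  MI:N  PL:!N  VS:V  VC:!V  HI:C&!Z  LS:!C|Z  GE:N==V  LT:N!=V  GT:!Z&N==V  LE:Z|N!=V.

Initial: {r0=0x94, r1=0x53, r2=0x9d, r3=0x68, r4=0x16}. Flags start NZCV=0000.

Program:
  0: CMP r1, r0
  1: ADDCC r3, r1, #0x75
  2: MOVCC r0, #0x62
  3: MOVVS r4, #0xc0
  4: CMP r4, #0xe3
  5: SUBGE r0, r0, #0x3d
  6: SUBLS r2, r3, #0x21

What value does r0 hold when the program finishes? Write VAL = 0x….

VAL = 0x62

[0] flags=1001 → (cmp)
[1] flags=1001 CC?T → r3=0xc8
[2] flags=1001 CC?T → r0=0x62
[3] flags=1001 VS?T → r4=0xc0
[4] flags=1000 → (cmp)
[5] flags=1000 GE?F → skip
[6] flags=1000 LS?T → r2=0xa7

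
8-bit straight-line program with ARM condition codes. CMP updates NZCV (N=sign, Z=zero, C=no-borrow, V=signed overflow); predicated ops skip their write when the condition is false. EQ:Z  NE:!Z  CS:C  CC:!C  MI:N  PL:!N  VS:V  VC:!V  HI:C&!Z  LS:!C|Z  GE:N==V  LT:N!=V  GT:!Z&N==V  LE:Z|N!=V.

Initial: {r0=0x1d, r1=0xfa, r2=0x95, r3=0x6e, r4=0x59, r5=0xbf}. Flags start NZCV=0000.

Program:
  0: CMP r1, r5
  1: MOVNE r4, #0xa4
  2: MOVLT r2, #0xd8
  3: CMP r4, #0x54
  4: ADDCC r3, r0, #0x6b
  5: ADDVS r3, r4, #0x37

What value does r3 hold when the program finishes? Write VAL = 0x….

VAL = 0xdb

[0] flags=0010 → (cmp)
[1] flags=0010 NE?T → r4=0xa4
[2] flags=0010 LT?F → skip
[3] flags=0011 → (cmp)
[4] flags=0011 CC?F → skip
[5] flags=0011 VS?T → r3=0xdb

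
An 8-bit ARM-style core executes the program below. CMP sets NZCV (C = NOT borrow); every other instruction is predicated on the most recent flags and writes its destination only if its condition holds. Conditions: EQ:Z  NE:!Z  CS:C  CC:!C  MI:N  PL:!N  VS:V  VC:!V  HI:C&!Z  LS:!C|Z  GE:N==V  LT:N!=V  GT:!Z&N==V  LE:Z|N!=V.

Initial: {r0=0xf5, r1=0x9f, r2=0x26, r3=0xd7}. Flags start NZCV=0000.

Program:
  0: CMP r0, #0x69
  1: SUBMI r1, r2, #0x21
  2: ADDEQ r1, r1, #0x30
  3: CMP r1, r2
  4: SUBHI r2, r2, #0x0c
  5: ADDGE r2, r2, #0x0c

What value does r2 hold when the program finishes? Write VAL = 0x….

VAL = 0x26

[0] flags=1010 → (cmp)
[1] flags=1010 MI?T → r1=0x05
[2] flags=1010 EQ?F → skip
[3] flags=1000 → (cmp)
[4] flags=1000 HI?F → skip
[5] flags=1000 GE?F → skip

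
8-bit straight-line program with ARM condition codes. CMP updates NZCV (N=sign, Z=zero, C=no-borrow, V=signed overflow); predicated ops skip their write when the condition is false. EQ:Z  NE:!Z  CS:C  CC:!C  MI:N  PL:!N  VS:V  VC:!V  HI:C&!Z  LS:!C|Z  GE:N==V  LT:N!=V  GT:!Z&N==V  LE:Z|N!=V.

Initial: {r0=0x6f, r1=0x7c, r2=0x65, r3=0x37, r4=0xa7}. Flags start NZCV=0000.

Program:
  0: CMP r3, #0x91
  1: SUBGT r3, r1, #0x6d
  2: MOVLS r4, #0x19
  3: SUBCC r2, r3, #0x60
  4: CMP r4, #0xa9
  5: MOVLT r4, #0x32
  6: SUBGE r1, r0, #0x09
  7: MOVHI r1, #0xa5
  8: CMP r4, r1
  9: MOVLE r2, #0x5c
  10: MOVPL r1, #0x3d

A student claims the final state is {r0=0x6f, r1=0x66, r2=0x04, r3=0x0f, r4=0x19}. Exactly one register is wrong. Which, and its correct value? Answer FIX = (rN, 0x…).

FIX = (r2, 0x5c)

0: ✓ CMP  NZCV=1001
1: ✓ SUBGT  r3←0x0f
2: ✓ MOVLS  r4←0x19
3: ✓ SUBCC  r2←0xaf
4: ✓ CMP  NZCV=0000
5: · MOVLT
6: ✓ SUBGE  r1←0x66
7: · MOVHI
8: ✓ CMP  NZCV=1000
9: ✓ MOVLE  r2←0x5c
10: · MOVPL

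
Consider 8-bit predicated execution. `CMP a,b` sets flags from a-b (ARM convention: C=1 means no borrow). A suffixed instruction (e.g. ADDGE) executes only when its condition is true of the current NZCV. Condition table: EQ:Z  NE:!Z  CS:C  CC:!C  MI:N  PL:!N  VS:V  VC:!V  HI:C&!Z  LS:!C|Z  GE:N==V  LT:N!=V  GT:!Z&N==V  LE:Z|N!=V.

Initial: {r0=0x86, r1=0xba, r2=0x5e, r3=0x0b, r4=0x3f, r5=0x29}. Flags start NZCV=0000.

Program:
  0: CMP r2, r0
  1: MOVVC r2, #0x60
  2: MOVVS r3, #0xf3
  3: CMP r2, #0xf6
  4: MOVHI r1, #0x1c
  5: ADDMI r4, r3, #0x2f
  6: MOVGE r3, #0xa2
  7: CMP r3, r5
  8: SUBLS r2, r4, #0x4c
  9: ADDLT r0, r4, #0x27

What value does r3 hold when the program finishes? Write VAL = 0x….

0: ✓ CMP  NZCV=1001
1: · MOVVC
2: ✓ MOVVS  r3←0xf3
3: ✓ CMP  NZCV=0000
4: · MOVHI
5: · ADDMI
6: ✓ MOVGE  r3←0xa2
7: ✓ CMP  NZCV=0011
8: · SUBLS
9: ✓ ADDLT  r0←0x66

VAL = 0xa2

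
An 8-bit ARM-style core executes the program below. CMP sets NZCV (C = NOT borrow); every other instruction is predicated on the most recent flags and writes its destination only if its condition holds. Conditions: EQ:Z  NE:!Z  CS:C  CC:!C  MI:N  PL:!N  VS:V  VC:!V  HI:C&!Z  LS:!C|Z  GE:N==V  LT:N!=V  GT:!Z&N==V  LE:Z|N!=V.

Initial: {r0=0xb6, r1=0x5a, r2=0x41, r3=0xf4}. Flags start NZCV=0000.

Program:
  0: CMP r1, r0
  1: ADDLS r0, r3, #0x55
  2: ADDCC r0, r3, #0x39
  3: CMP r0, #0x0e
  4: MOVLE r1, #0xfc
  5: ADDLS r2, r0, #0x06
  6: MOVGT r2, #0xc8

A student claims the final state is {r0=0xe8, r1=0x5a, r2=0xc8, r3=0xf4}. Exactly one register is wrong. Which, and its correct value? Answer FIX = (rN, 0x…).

[0] flags=1001 → (cmp)
[1] flags=1001 LS?T → r0=0x49
[2] flags=1001 CC?T → r0=0x2d
[3] flags=0010 → (cmp)
[4] flags=0010 LE?F → skip
[5] flags=0010 LS?F → skip
[6] flags=0010 GT?T → r2=0xc8

FIX = (r0, 0x2d)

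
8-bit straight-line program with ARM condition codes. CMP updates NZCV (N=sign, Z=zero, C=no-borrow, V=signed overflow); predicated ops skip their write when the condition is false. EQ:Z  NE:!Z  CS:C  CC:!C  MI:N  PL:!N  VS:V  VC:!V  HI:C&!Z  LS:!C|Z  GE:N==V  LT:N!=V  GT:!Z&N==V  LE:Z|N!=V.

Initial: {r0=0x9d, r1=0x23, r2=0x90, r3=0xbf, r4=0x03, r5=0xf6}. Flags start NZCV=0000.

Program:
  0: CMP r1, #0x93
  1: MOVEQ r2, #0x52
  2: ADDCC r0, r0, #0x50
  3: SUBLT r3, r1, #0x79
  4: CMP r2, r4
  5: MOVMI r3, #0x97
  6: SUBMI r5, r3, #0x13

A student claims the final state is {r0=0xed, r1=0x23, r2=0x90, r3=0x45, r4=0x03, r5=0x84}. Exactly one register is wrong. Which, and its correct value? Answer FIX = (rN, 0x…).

[0] flags=1001 → (cmp)
[1] flags=1001 EQ?F → skip
[2] flags=1001 CC?T → r0=0xed
[3] flags=1001 LT?F → skip
[4] flags=1010 → (cmp)
[5] flags=1010 MI?T → r3=0x97
[6] flags=1010 MI?T → r5=0x84

FIX = (r3, 0x97)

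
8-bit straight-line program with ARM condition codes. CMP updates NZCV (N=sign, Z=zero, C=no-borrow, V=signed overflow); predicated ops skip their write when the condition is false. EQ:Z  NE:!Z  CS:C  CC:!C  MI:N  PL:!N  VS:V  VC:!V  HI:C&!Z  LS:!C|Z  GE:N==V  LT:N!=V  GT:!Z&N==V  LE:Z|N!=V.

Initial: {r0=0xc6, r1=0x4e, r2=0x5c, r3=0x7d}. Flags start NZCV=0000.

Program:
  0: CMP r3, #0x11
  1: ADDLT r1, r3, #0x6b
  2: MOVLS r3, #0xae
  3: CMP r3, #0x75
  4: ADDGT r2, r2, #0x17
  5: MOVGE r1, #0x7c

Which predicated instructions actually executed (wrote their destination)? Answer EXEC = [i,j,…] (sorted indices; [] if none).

EXEC = [4,5]

[0] flags=0010 → (cmp)
[1] flags=0010 LT?F → skip
[2] flags=0010 LS?F → skip
[3] flags=0010 → (cmp)
[4] flags=0010 GT?T → r2=0x73
[5] flags=0010 GE?T → r1=0x7c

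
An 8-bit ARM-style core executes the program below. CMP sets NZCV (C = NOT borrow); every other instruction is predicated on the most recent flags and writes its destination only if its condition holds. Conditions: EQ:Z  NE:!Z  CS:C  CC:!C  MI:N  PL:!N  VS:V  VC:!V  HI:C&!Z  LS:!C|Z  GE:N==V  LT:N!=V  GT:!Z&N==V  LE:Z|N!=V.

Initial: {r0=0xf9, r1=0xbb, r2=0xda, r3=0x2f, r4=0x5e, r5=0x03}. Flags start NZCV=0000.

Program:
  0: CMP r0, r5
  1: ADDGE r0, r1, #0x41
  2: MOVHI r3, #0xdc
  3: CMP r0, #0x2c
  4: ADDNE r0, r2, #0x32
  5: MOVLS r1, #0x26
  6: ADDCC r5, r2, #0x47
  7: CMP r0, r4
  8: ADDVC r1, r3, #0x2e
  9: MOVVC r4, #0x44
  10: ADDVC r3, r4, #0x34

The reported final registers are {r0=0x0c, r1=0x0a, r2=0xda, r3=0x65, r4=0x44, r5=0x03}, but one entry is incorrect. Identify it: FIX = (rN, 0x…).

0: ✓ CMP  NZCV=1010
1: · ADDGE
2: ✓ MOVHI  r3←0xdc
3: ✓ CMP  NZCV=1010
4: ✓ ADDNE  r0←0x0c
5: · MOVLS
6: · ADDCC
7: ✓ CMP  NZCV=1000
8: ✓ ADDVC  r1←0x0a
9: ✓ MOVVC  r4←0x44
10: ✓ ADDVC  r3←0x78

FIX = (r3, 0x78)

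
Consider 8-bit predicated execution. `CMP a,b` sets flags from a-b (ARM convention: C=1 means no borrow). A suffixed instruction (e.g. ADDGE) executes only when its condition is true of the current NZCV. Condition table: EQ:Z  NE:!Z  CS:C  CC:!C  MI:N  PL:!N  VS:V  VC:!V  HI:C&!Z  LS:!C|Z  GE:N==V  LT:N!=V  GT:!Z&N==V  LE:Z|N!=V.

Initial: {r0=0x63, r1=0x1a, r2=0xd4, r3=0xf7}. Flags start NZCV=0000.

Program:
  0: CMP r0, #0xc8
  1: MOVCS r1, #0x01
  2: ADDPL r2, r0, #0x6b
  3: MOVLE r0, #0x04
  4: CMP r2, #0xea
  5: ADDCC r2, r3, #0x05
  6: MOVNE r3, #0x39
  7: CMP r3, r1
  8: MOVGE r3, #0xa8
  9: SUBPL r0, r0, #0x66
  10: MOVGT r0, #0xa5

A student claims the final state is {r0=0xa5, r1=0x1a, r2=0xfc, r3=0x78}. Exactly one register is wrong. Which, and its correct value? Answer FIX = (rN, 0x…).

FIX = (r3, 0xa8)

[0] flags=1001 → (cmp)
[1] flags=1001 CS?F → skip
[2] flags=1001 PL?F → skip
[3] flags=1001 LE?F → skip
[4] flags=1000 → (cmp)
[5] flags=1000 CC?T → r2=0xfc
[6] flags=1000 NE?T → r3=0x39
[7] flags=0010 → (cmp)
[8] flags=0010 GE?T → r3=0xa8
[9] flags=0010 PL?T → r0=0xfd
[10] flags=0010 GT?T → r0=0xa5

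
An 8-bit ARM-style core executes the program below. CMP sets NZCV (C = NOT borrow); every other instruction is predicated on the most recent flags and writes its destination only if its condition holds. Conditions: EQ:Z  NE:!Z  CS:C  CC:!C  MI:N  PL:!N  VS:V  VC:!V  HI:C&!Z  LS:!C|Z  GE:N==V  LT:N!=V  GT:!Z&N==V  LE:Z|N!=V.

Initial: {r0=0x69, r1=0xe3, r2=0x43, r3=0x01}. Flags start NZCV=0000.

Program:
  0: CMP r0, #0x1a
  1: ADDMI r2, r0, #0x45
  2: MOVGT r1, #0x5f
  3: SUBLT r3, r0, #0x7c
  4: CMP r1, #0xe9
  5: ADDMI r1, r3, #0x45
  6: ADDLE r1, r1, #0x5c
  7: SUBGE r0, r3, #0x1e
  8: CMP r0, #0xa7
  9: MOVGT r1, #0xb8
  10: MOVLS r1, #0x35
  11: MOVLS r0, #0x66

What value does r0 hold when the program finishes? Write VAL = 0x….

0: ✓ CMP  NZCV=0010
1: · ADDMI
2: ✓ MOVGT  r1←0x5f
3: · SUBLT
4: ✓ CMP  NZCV=0000
5: · ADDMI
6: · ADDLE
7: ✓ SUBGE  r0←0xe3
8: ✓ CMP  NZCV=0010
9: ✓ MOVGT  r1←0xb8
10: · MOVLS
11: · MOVLS

VAL = 0xe3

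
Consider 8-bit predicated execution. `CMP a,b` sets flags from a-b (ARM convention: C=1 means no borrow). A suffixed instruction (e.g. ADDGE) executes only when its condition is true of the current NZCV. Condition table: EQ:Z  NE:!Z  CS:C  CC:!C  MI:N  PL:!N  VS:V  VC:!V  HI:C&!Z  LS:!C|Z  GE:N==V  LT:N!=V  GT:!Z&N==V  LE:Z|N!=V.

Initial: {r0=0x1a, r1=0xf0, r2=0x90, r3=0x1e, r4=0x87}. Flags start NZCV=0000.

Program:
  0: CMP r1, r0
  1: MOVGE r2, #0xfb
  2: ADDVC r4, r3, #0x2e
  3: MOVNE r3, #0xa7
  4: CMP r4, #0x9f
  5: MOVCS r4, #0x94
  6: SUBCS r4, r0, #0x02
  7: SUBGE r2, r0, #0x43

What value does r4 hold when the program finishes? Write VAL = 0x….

VAL = 0x4c

[0] flags=1010 → (cmp)
[1] flags=1010 GE?F → skip
[2] flags=1010 VC?T → r4=0x4c
[3] flags=1010 NE?T → r3=0xa7
[4] flags=1001 → (cmp)
[5] flags=1001 CS?F → skip
[6] flags=1001 CS?F → skip
[7] flags=1001 GE?T → r2=0xd7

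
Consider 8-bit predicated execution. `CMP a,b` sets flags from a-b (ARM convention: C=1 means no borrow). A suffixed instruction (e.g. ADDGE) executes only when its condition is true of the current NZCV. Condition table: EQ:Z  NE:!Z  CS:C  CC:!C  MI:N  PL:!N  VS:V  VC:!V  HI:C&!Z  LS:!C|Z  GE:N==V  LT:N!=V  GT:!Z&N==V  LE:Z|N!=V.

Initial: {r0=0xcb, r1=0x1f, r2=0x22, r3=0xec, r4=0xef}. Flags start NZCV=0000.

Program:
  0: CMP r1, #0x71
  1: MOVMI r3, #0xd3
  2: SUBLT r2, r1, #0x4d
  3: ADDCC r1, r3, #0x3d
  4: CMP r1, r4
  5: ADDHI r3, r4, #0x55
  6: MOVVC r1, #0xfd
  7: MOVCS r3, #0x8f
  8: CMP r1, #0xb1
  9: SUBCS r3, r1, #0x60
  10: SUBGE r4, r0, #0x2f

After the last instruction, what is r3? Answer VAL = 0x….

VAL = 0x9d

[0] flags=1000 → (cmp)
[1] flags=1000 MI?T → r3=0xd3
[2] flags=1000 LT?T → r2=0xd2
[3] flags=1000 CC?T → r1=0x10
[4] flags=0000 → (cmp)
[5] flags=0000 HI?F → skip
[6] flags=0000 VC?T → r1=0xfd
[7] flags=0000 CS?F → skip
[8] flags=0010 → (cmp)
[9] flags=0010 CS?T → r3=0x9d
[10] flags=0010 GE?T → r4=0x9c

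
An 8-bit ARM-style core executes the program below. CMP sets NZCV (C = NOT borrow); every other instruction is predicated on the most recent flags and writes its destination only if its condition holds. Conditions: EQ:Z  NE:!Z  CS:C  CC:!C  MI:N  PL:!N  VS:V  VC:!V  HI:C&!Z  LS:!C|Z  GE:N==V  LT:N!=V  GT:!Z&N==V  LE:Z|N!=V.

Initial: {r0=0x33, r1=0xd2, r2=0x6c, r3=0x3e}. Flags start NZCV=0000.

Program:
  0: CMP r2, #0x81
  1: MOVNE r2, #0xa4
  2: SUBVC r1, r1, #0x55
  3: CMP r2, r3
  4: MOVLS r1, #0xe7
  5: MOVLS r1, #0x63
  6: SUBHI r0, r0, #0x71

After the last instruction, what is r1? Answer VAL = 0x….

VAL = 0xd2

0: ✓ CMP  NZCV=1001
1: ✓ MOVNE  r2←0xa4
2: · SUBVC
3: ✓ CMP  NZCV=0011
4: · MOVLS
5: · MOVLS
6: ✓ SUBHI  r0←0xc2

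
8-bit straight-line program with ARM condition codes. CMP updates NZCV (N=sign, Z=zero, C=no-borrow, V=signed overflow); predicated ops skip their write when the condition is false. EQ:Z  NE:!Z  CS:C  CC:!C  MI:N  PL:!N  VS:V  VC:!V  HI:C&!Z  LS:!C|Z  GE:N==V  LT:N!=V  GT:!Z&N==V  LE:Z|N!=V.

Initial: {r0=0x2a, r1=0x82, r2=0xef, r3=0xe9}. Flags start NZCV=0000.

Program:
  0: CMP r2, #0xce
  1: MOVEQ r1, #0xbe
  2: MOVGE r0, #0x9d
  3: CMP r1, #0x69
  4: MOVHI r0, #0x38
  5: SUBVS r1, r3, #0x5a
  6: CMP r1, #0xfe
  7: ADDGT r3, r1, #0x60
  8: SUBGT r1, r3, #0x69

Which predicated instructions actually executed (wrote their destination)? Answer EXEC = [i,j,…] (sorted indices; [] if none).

0: ✓ CMP  NZCV=0010
1: · MOVEQ
2: ✓ MOVGE  r0←0x9d
3: ✓ CMP  NZCV=0011
4: ✓ MOVHI  r0←0x38
5: ✓ SUBVS  r1←0x8f
6: ✓ CMP  NZCV=1000
7: · ADDGT
8: · SUBGT

EXEC = [2,4,5]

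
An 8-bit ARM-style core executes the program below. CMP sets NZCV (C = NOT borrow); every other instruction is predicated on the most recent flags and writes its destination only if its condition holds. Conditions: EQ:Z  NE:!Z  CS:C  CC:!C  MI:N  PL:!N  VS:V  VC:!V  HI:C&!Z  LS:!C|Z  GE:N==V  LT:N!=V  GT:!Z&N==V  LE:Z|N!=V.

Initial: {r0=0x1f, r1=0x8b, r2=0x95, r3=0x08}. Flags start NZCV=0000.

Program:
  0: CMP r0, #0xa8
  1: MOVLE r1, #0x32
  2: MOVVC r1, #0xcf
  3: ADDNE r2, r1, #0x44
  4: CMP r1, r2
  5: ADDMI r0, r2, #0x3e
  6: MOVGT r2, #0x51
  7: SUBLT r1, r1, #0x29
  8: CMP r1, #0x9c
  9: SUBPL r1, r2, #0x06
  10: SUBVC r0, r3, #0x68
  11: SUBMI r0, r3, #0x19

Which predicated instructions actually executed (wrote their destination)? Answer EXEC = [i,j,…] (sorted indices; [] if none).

0: ✓ CMP  NZCV=0000
1: · MOVLE
2: ✓ MOVVC  r1←0xcf
3: ✓ ADDNE  r2←0x13
4: ✓ CMP  NZCV=1010
5: ✓ ADDMI  r0←0x51
6: · MOVGT
7: ✓ SUBLT  r1←0xa6
8: ✓ CMP  NZCV=0010
9: ✓ SUBPL  r1←0x0d
10: ✓ SUBVC  r0←0xa0
11: · SUBMI

EXEC = [2,3,5,7,9,10]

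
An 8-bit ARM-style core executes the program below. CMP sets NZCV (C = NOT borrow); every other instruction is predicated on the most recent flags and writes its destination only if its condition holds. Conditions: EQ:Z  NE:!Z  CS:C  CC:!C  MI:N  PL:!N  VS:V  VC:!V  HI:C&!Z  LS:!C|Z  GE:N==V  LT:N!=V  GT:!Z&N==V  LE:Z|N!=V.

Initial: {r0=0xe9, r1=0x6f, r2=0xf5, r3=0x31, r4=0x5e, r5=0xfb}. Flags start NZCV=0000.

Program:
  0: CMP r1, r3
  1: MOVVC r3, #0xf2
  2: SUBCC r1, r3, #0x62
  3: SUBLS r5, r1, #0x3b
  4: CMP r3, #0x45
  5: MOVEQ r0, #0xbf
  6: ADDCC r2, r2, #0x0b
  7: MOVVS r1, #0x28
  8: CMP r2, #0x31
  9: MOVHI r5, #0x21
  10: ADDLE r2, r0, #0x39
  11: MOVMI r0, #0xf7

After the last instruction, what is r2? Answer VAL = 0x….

[0] flags=0010 → (cmp)
[1] flags=0010 VC?T → r3=0xf2
[2] flags=0010 CC?F → skip
[3] flags=0010 LS?F → skip
[4] flags=1010 → (cmp)
[5] flags=1010 EQ?F → skip
[6] flags=1010 CC?F → skip
[7] flags=1010 VS?F → skip
[8] flags=1010 → (cmp)
[9] flags=1010 HI?T → r5=0x21
[10] flags=1010 LE?T → r2=0x22
[11] flags=1010 MI?T → r0=0xf7

VAL = 0x22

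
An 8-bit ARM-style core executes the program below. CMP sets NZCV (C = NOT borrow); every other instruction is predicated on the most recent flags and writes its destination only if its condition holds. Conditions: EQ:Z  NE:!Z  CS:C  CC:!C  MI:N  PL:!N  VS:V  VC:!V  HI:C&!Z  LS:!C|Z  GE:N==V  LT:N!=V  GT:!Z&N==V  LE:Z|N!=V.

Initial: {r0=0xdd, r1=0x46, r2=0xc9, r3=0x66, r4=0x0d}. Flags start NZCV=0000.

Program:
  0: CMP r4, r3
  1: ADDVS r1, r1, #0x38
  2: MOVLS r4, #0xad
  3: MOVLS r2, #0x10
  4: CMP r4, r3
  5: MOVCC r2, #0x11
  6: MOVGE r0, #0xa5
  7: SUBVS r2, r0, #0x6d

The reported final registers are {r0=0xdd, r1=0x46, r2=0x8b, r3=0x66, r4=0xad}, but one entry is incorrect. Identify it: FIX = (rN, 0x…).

FIX = (r2, 0x70)

[0] flags=1000 → (cmp)
[1] flags=1000 VS?F → skip
[2] flags=1000 LS?T → r4=0xad
[3] flags=1000 LS?T → r2=0x10
[4] flags=0011 → (cmp)
[5] flags=0011 CC?F → skip
[6] flags=0011 GE?F → skip
[7] flags=0011 VS?T → r2=0x70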